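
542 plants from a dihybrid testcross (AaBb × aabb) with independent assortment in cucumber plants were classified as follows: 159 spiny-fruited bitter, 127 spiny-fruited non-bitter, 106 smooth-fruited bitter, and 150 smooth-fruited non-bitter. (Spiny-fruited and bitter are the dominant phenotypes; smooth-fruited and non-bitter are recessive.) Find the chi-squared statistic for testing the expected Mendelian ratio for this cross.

A dihybrid testcross with independent assortment gives a 1:1:1:1 ratio.
The 1:1:1:1 ratio has 4 parts, so with N = 542 the expected counts are:
  spiny-fruited bitter: 542 × 1/4 = 135.5
  spiny-fruited non-bitter: 542 × 1/4 = 135.5
  smooth-fruited bitter: 542 × 1/4 = 135.5
  smooth-fruited non-bitter: 542 × 1/4 = 135.5
χ² = Σ (O − E)² / E
  spiny-fruited bitter: (159 − 135.5)² / 135.5 = 4.0756
  spiny-fruited non-bitter: (127 − 135.5)² / 135.5 = 0.5332
  smooth-fruited bitter: (106 − 135.5)² / 135.5 = 6.4225
  smooth-fruited non-bitter: (150 − 135.5)² / 135.5 = 1.5517
χ² = 4.0756 + 0.5332 + 6.4225 + 1.5517 = 12.583

12.583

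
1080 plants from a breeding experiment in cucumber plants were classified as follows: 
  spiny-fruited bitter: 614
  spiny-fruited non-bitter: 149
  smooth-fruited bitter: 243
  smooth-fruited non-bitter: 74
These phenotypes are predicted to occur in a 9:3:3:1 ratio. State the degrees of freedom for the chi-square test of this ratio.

3

A goodness-of-fit test with 4 phenotype classes has df = 4 − 1 = 3.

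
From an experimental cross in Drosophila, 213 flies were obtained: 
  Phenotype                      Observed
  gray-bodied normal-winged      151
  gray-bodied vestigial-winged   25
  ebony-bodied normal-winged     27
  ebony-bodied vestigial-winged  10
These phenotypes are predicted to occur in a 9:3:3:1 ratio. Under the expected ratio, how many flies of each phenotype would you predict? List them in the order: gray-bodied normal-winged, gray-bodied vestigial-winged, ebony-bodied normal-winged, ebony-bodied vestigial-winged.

The 9:3:3:1 ratio has 16 parts, so with N = 213 the expected counts are:
  gray-bodied normal-winged: 213 × 9/16 = 119.8125
  gray-bodied vestigial-winged: 213 × 3/16 = 39.9375
  ebony-bodied normal-winged: 213 × 3/16 = 39.9375
  ebony-bodied vestigial-winged: 213 × 1/16 = 13.3125

119.8125, 39.9375, 39.9375, 13.3125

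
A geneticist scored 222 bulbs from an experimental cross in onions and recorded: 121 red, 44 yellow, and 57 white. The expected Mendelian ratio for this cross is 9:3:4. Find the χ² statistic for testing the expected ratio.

Under the 9:3:4 hypothesis (Σ ratio = 16, N = 222):
  red: 222 × 9/16 = 124.875
  yellow: 222 × 3/16 = 41.625
  white: 222 × 4/16 = 55.5
χ² = Σ (O − E)² / E
  red: (121 − 124.875)² / 124.875 = 0.1202
  yellow: (44 − 41.625)² / 41.625 = 0.1355
  white: (57 − 55.5)² / 55.5 = 0.0405
χ² = 0.1202 + 0.1355 + 0.0405 = 0.2962 ≈ 0.296

0.296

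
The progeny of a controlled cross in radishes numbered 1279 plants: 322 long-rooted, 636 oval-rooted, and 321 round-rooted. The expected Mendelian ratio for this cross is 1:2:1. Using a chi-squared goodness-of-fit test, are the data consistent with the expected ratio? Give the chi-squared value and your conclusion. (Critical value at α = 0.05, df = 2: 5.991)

Expected counts for N = 1279 under a 1:2:1 ratio (total parts = 4):
  long-rooted: 1279 × 1/4 = 319.75
  oval-rooted: 1279 × 2/4 = 639.5
  round-rooted: 1279 × 1/4 = 319.75
χ² = Σ (O − E)² / E
  long-rooted: (322 − 319.75)² / 319.75 = 0.0158
  oval-rooted: (636 − 639.5)² / 639.5 = 0.0192
  round-rooted: (321 − 319.75)² / 319.75 = 0.0049
χ² = 0.0158 + 0.0192 + 0.0049 = 0.0399 ≈ 0.040
Degrees of freedom = 3 − 1 = 2; critical value at α = 0.05 is 5.991.
Since 0.040 < 5.991, we fail to reject the null hypothesis — the data are consistent with the 1:2:1 ratio.

0.040; consistent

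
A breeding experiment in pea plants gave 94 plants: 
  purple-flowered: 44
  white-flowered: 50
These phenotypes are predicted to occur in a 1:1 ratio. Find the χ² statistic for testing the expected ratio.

0.383

Expected counts for N = 94 under a 1:1 ratio (total parts = 2):
  purple-flowered: 94 × 1/2 = 47
  white-flowered: 94 × 1/2 = 47
χ² = Σ (O − E)² / E
  purple-flowered: (44 − 47)² / 47 = 0.1915
  white-flowered: (50 − 47)² / 47 = 0.1915
χ² = 0.1915 + 0.1915 = 0.383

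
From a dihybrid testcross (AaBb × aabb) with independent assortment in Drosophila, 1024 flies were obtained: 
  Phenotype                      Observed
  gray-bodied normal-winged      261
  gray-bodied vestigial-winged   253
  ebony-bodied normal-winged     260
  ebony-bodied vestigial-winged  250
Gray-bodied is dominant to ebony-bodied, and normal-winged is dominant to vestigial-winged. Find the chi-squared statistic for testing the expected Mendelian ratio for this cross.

A dihybrid testcross with independent assortment gives a 1:1:1:1 ratio.
The 1:1:1:1 ratio has 4 parts, so with N = 1024 the expected counts are:
  gray-bodied normal-winged: 1024 × 1/4 = 256
  gray-bodied vestigial-winged: 1024 × 1/4 = 256
  ebony-bodied normal-winged: 1024 × 1/4 = 256
  ebony-bodied vestigial-winged: 1024 × 1/4 = 256
χ² = Σ (O − E)² / E
  gray-bodied normal-winged: (261 − 256)² / 256 = 0.0977
  gray-bodied vestigial-winged: (253 − 256)² / 256 = 0.0352
  ebony-bodied normal-winged: (260 − 256)² / 256 = 0.0625
  ebony-bodied vestigial-winged: (250 − 256)² / 256 = 0.1406
χ² = 0.0977 + 0.0352 + 0.0625 + 0.1406 = 0.336

0.336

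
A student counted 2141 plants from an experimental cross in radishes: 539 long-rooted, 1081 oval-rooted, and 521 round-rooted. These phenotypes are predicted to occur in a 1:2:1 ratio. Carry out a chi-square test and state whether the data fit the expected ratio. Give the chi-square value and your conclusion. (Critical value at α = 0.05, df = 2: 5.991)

0.509; consistent

Total ratio parts = 4. Expected numbers out of 2141:
  long-rooted: 2141 × 1/4 = 535.25
  oval-rooted: 2141 × 2/4 = 1070.5
  round-rooted: 2141 × 1/4 = 535.25
χ² = Σ (O − E)² / E
  long-rooted: (539 − 535.25)² / 535.25 = 0.0263
  oval-rooted: (1081 − 1070.5)² / 1070.5 = 0.1030
  round-rooted: (521 − 535.25)² / 535.25 = 0.3794
χ² = 0.0263 + 0.1030 + 0.3794 = 0.5087 ≈ 0.509
Degrees of freedom = 3 − 1 = 2; critical value at α = 0.05 is 5.991.
Since 0.509 < 5.991, we fail to reject the null hypothesis — the data are consistent with the 1:2:1 ratio.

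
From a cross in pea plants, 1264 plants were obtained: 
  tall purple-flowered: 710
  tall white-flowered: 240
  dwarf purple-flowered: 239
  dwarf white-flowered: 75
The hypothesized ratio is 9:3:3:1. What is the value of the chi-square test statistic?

Under the 9:3:3:1 hypothesis (Σ ratio = 16, N = 1264):
  tall purple-flowered: 1264 × 9/16 = 711
  tall white-flowered: 1264 × 3/16 = 237
  dwarf purple-flowered: 1264 × 3/16 = 237
  dwarf white-flowered: 1264 × 1/16 = 79
χ² = Σ (O − E)² / E
  tall purple-flowered: (710 − 711)² / 711 = 0.0014
  tall white-flowered: (240 − 237)² / 237 = 0.0380
  dwarf purple-flowered: (239 − 237)² / 237 = 0.0169
  dwarf white-flowered: (75 − 79)² / 79 = 0.2025
χ² = 0.0014 + 0.0380 + 0.0169 + 0.2025 = 0.2588 ≈ 0.259

0.259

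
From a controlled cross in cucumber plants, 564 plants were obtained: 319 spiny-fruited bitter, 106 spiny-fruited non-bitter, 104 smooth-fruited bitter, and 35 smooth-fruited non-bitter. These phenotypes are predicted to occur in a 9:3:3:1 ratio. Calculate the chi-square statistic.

Under the 9:3:3:1 hypothesis (Σ ratio = 16, N = 564):
  spiny-fruited bitter: 564 × 9/16 = 317.25
  spiny-fruited non-bitter: 564 × 3/16 = 105.75
  smooth-fruited bitter: 564 × 3/16 = 105.75
  smooth-fruited non-bitter: 564 × 1/16 = 35.25
χ² = Σ (O − E)² / E
  spiny-fruited bitter: (319 − 317.25)² / 317.25 = 0.0097
  spiny-fruited non-bitter: (106 − 105.75)² / 105.75 = 0.0006
  smooth-fruited bitter: (104 − 105.75)² / 105.75 = 0.0290
  smooth-fruited non-bitter: (35 − 35.25)² / 35.25 = 0.0018
χ² = 0.0097 + 0.0006 + 0.0290 + 0.0018 = 0.0411 ≈ 0.041

0.041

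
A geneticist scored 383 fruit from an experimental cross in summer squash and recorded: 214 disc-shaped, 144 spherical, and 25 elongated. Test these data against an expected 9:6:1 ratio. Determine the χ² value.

Total ratio parts = 16. Expected numbers out of 383:
  disc-shaped: 383 × 9/16 = 215.4375
  spherical: 383 × 6/16 = 143.625
  elongated: 383 × 1/16 = 23.9375
χ² = Σ (O − E)² / E
  disc-shaped: (214 − 215.4375)² / 215.4375 = 0.0096
  spherical: (144 − 143.625)² / 143.625 = 0.0010
  elongated: (25 − 23.9375)² / 23.9375 = 0.0472
χ² = 0.0096 + 0.0010 + 0.0472 = 0.0578 ≈ 0.058

0.058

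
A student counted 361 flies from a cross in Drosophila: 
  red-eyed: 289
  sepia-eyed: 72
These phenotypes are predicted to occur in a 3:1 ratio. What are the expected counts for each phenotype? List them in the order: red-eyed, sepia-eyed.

270.75, 90.25

Expected counts for N = 361 under a 3:1 ratio (total parts = 4):
  red-eyed: 361 × 3/4 = 270.75
  sepia-eyed: 361 × 1/4 = 90.25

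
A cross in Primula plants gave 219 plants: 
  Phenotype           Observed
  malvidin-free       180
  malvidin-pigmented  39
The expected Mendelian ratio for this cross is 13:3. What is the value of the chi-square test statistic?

0.128

The 13:3 ratio has 16 parts, so with N = 219 the expected counts are:
  malvidin-free: 219 × 13/16 = 177.9375
  malvidin-pigmented: 219 × 3/16 = 41.0625
χ² = Σ (O − E)² / E
  malvidin-free: (180 − 177.9375)² / 177.9375 = 0.0239
  malvidin-pigmented: (39 − 41.0625)² / 41.0625 = 0.1036
χ² = 0.0239 + 0.1036 = 0.1275 ≈ 0.128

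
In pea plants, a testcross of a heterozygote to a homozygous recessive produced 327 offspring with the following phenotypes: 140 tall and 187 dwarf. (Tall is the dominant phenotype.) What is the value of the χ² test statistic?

6.755

A testcross of a heterozygote (Aa × aa) gives a 1:1 phenotypic ratio.
Total ratio parts = 2. Expected numbers out of 327:
  tall: 327 × 1/2 = 163.5
  dwarf: 327 × 1/2 = 163.5
χ² = Σ (O − E)² / E
  tall: (140 − 163.5)² / 163.5 = 3.3777
  dwarf: (187 − 163.5)² / 163.5 = 3.3777
χ² = 3.3777 + 3.3777 = 6.7554 ≈ 6.755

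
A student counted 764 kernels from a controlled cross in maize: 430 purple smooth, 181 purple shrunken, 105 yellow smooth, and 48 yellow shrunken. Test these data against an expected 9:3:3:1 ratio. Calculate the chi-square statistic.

20.163

Total ratio parts = 16. Expected numbers out of 764:
  purple smooth: 764 × 9/16 = 429.75
  purple shrunken: 764 × 3/16 = 143.25
  yellow smooth: 764 × 3/16 = 143.25
  yellow shrunken: 764 × 1/16 = 47.75
χ² = Σ (O − E)² / E
  purple smooth: (430 − 429.75)² / 429.75 = 0.0001
  purple shrunken: (181 − 143.25)² / 143.25 = 9.9481
  yellow smooth: (105 − 143.25)² / 143.25 = 10.2134
  yellow shrunken: (48 − 47.75)² / 47.75 = 0.0013
χ² = 0.0001 + 9.9481 + 10.2134 + 0.0013 = 20.1629 ≈ 20.163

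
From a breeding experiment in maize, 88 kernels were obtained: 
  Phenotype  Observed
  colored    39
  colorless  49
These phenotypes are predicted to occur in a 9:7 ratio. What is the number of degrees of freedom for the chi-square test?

1

A goodness-of-fit test with 2 phenotype classes has df = 2 − 1 = 1.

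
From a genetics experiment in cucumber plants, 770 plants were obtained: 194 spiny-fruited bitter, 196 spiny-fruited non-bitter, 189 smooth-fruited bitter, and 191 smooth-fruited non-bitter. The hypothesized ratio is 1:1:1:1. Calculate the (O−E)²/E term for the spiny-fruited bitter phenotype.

Expected counts for N = 770 under a 1:1:1:1 ratio (total parts = 4):
  spiny-fruited bitter: 770 × 1/4 = 192.5
  spiny-fruited non-bitter: 770 × 1/4 = 192.5
  smooth-fruited bitter: 770 × 1/4 = 192.5
  smooth-fruited non-bitter: 770 × 1/4 = 192.5
Contribution of spiny-fruited bitter: (194 − 192.5)² / 192.5 = 0.0117

0.012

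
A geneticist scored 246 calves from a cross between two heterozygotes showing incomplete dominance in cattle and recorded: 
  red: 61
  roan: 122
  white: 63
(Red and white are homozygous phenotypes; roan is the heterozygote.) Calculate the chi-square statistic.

0.049

With incomplete dominance, a heterozygote × heterozygote cross gives a 1:2:1 phenotypic ratio.
Total ratio parts = 4. Expected numbers out of 246:
  red: 246 × 1/4 = 61.5
  roan: 246 × 2/4 = 123
  white: 246 × 1/4 = 61.5
χ² = Σ (O − E)² / E
  red: (61 − 61.5)² / 61.5 = 0.0041
  roan: (122 − 123)² / 123 = 0.0081
  white: (63 − 61.5)² / 61.5 = 0.0366
χ² = 0.0041 + 0.0081 + 0.0366 = 0.0488 ≈ 0.049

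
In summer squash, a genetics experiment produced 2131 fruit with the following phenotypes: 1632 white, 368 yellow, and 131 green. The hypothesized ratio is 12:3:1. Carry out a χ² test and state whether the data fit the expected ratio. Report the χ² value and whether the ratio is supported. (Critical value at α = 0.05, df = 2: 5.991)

3.242; consistent

Expected counts for N = 2131 under a 12:3:1 ratio (total parts = 16):
  white: 2131 × 12/16 = 1598.25
  yellow: 2131 × 3/16 = 399.5625
  green: 2131 × 1/16 = 133.1875
χ² = Σ (O − E)² / E
  white: (1632 − 1598.25)² / 1598.25 = 0.7127
  yellow: (368 − 399.5625)² / 399.5625 = 2.4932
  green: (131 − 133.1875)² / 133.1875 = 0.0359
χ² = 0.7127 + 2.4932 + 0.0359 = 3.2418 ≈ 3.242
Degrees of freedom = 3 − 1 = 2; critical value at α = 0.05 is 5.991.
Since 3.242 < 5.991, we fail to reject the null hypothesis — the data are consistent with the 12:3:1 ratio.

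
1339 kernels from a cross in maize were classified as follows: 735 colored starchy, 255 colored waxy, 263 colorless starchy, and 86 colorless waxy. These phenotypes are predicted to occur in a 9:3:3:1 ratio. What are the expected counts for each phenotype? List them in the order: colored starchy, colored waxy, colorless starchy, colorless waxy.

753.1875, 251.0625, 251.0625, 83.6875

The 9:3:3:1 ratio has 16 parts, so with N = 1339 the expected counts are:
  colored starchy: 1339 × 9/16 = 753.1875
  colored waxy: 1339 × 3/16 = 251.0625
  colorless starchy: 1339 × 3/16 = 251.0625
  colorless waxy: 1339 × 1/16 = 83.6875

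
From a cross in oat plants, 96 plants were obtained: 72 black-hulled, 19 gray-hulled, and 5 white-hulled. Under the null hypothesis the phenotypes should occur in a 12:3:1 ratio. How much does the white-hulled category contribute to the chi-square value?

0.167

Expected counts for N = 96 under a 12:3:1 ratio (total parts = 16):
  black-hulled: 96 × 12/16 = 72
  gray-hulled: 96 × 3/16 = 18
  white-hulled: 96 × 1/16 = 6
Contribution of white-hulled: (5 − 6)² / 6 = 0.1667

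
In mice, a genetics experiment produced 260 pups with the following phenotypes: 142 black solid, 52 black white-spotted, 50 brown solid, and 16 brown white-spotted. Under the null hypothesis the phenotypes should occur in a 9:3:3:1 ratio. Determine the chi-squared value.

Expected counts for N = 260 under a 9:3:3:1 ratio (total parts = 16):
  black solid: 260 × 9/16 = 146.25
  black white-spotted: 260 × 3/16 = 48.75
  brown solid: 260 × 3/16 = 48.75
  brown white-spotted: 260 × 1/16 = 16.25
χ² = Σ (O − E)² / E
  black solid: (142 − 146.25)² / 146.25 = 0.1235
  black white-spotted: (52 − 48.75)² / 48.75 = 0.2167
  brown solid: (50 − 48.75)² / 48.75 = 0.0321
  brown white-spotted: (16 − 16.25)² / 16.25 = 0.0038
χ² = 0.1235 + 0.2167 + 0.0321 + 0.0038 = 0.3761 ≈ 0.376

0.376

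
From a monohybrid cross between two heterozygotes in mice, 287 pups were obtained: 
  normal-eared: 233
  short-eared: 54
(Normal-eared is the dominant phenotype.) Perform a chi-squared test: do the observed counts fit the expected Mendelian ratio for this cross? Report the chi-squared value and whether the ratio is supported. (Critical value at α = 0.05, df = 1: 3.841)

For a monohybrid cross between heterozygotes with complete dominance, the expected phenotypic ratio is 3:1.
The 3:1 ratio has 4 parts, so with N = 287 the expected counts are:
  normal-eared: 287 × 3/4 = 215.25
  short-eared: 287 × 1/4 = 71.75
χ² = Σ (O − E)² / E
  normal-eared: (233 − 215.25)² / 215.25 = 1.4637
  short-eared: (54 − 71.75)² / 71.75 = 4.3911
χ² = 1.4637 + 4.3911 = 5.8548 ≈ 5.855
Degrees of freedom = 2 − 1 = 1; critical value at α = 0.05 is 3.841.
Since 5.855 > 3.841, we reject the null hypothesis — the data do not fit the 3:1 ratio.

5.855; not consistent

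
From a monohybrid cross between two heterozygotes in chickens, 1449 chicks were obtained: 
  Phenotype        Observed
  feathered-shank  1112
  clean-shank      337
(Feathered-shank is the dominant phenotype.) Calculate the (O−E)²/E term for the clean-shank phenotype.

1.760

For a monohybrid cross between heterozygotes with complete dominance, the expected phenotypic ratio is 3:1.
Under the 3:1 hypothesis (Σ ratio = 4, N = 1449):
  feathered-shank: 1449 × 3/4 = 1086.75
  clean-shank: 1449 × 1/4 = 362.25
Contribution of clean-shank: (337 − 362.25)² / 362.25 = 1.7600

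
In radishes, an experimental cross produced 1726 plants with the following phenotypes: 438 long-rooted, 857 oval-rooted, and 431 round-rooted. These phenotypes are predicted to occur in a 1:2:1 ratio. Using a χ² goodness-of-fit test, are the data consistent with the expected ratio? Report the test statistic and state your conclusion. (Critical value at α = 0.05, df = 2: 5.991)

The 1:2:1 ratio has 4 parts, so with N = 1726 the expected counts are:
  long-rooted: 1726 × 1/4 = 431.5
  oval-rooted: 1726 × 2/4 = 863
  round-rooted: 1726 × 1/4 = 431.5
χ² = Σ (O − E)² / E
  long-rooted: (438 − 431.5)² / 431.5 = 0.0979
  oval-rooted: (857 − 863)² / 863 = 0.0417
  round-rooted: (431 − 431.5)² / 431.5 = 0.0006
χ² = 0.0979 + 0.0417 + 0.0006 = 0.1402 ≈ 0.140
Degrees of freedom = 3 − 1 = 2; critical value at α = 0.05 is 5.991.
Since 0.140 < 5.991, we fail to reject the null hypothesis — the data are consistent with the 1:2:1 ratio.

0.140; consistent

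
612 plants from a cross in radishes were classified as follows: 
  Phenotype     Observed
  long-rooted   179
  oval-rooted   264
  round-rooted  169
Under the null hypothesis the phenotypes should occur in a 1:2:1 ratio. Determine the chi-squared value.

Expected counts for N = 612 under a 1:2:1 ratio (total parts = 4):
  long-rooted: 612 × 1/4 = 153
  oval-rooted: 612 × 2/4 = 306
  round-rooted: 612 × 1/4 = 153
χ² = Σ (O − E)² / E
  long-rooted: (179 − 153)² / 153 = 4.4183
  oval-rooted: (264 − 306)² / 306 = 5.7647
  round-rooted: (169 − 153)² / 153 = 1.6732
χ² = 4.4183 + 5.7647 + 1.6732 = 11.8562 ≈ 11.856

11.856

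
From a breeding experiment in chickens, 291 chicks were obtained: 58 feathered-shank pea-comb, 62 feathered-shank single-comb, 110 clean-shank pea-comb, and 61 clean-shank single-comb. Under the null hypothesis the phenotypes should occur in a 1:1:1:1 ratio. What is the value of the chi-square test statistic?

25.550

Expected counts for N = 291 under a 1:1:1:1 ratio (total parts = 4):
  feathered-shank pea-comb: 291 × 1/4 = 72.75
  feathered-shank single-comb: 291 × 1/4 = 72.75
  clean-shank pea-comb: 291 × 1/4 = 72.75
  clean-shank single-comb: 291 × 1/4 = 72.75
χ² = Σ (O − E)² / E
  feathered-shank pea-comb: (58 − 72.75)² / 72.75 = 2.9905
  feathered-shank single-comb: (62 − 72.75)² / 72.75 = 1.5885
  clean-shank pea-comb: (110 − 72.75)² / 72.75 = 19.0730
  clean-shank single-comb: (61 − 72.75)² / 72.75 = 1.8978
χ² = 2.9905 + 1.5885 + 19.0730 + 1.8978 = 25.5498 ≈ 25.550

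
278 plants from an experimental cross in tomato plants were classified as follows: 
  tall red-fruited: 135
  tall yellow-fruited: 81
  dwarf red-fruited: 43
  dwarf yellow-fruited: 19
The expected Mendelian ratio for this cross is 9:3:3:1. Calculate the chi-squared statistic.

Expected counts for N = 278 under a 9:3:3:1 ratio (total parts = 16):
  tall red-fruited: 278 × 9/16 = 156.375
  tall yellow-fruited: 278 × 3/16 = 52.125
  dwarf red-fruited: 278 × 3/16 = 52.125
  dwarf yellow-fruited: 278 × 1/16 = 17.375
χ² = Σ (O − E)² / E
  tall red-fruited: (135 − 156.375)² / 156.375 = 2.9218
  tall yellow-fruited: (81 − 52.125)² / 52.125 = 15.9955
  dwarf red-fruited: (43 − 52.125)² / 52.125 = 1.5974
  dwarf yellow-fruited: (19 − 17.375)² / 17.375 = 0.1520
χ² = 2.9218 + 15.9955 + 1.5974 + 0.1520 = 20.6667 ≈ 20.667

20.667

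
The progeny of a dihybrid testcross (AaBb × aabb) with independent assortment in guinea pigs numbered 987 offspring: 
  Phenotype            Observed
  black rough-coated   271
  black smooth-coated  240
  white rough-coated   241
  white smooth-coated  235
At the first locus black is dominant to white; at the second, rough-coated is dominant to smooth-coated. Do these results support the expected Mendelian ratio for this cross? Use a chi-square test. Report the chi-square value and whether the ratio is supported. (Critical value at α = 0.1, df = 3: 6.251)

A dihybrid testcross with independent assortment gives a 1:1:1:1 ratio.
Under the 1:1:1:1 hypothesis (Σ ratio = 4, N = 987):
  black rough-coated: 987 × 1/4 = 246.75
  black smooth-coated: 987 × 1/4 = 246.75
  white rough-coated: 987 × 1/4 = 246.75
  white smooth-coated: 987 × 1/4 = 246.75
χ² = Σ (O − E)² / E
  black rough-coated: (271 − 246.75)² / 246.75 = 2.3832
  black smooth-coated: (240 − 246.75)² / 246.75 = 0.1847
  white rough-coated: (241 − 246.75)² / 246.75 = 0.1340
  white smooth-coated: (235 − 246.75)² / 246.75 = 0.5595
χ² = 2.3832 + 0.1847 + 0.1340 + 0.5595 = 3.2614 ≈ 3.261
Degrees of freedom = 4 − 1 = 3; critical value at α = 0.1 is 6.251.
Since 3.261 < 6.251, we fail to reject the null hypothesis — the data are consistent with the 1:1:1:1 ratio.

3.261; consistent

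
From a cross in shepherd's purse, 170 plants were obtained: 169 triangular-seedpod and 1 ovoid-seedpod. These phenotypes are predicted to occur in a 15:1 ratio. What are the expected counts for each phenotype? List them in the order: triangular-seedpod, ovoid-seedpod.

Under the 15:1 hypothesis (Σ ratio = 16, N = 170):
  triangular-seedpod: 170 × 15/16 = 159.375
  ovoid-seedpod: 170 × 1/16 = 10.625

159.375, 10.625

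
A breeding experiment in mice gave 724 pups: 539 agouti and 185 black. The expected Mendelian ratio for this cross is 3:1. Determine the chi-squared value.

Expected counts for N = 724 under a 3:1 ratio (total parts = 4):
  agouti: 724 × 3/4 = 543
  black: 724 × 1/4 = 181
χ² = Σ (O − E)² / E
  agouti: (539 − 543)² / 543 = 0.0295
  black: (185 − 181)² / 181 = 0.0884
χ² = 0.0295 + 0.0884 = 0.1179 ≈ 0.118

0.118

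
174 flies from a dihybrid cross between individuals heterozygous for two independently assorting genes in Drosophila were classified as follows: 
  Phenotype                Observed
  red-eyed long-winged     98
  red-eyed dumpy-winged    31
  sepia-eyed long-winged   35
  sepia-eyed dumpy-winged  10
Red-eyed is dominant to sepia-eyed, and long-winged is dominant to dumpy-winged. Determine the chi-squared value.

A dihybrid F₂ with independent assortment and complete dominance at both loci gives a 9:3:3:1 phenotypic ratio.
Total ratio parts = 16. Expected numbers out of 174:
  red-eyed long-winged: 174 × 9/16 = 97.875
  red-eyed dumpy-winged: 174 × 3/16 = 32.625
  sepia-eyed long-winged: 174 × 3/16 = 32.625
  sepia-eyed dumpy-winged: 174 × 1/16 = 10.875
χ² = Σ (O − E)² / E
  red-eyed long-winged: (98 − 97.875)² / 97.875 = 0.0002
  red-eyed dumpy-winged: (31 − 32.625)² / 32.625 = 0.0809
  sepia-eyed long-winged: (35 − 32.625)² / 32.625 = 0.1729
  sepia-eyed dumpy-winged: (10 − 10.875)² / 10.875 = 0.0704
χ² = 0.0002 + 0.0809 + 0.1729 + 0.0704 = 0.3244 ≈ 0.324

0.324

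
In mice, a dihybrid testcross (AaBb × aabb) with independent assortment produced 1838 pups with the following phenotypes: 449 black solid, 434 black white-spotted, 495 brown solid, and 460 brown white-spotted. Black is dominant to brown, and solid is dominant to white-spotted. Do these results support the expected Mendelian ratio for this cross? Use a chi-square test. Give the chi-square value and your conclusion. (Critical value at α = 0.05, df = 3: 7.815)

A dihybrid testcross with independent assortment gives a 1:1:1:1 ratio.
The 1:1:1:1 ratio has 4 parts, so with N = 1838 the expected counts are:
  black solid: 1838 × 1/4 = 459.5
  black white-spotted: 1838 × 1/4 = 459.5
  brown solid: 1838 × 1/4 = 459.5
  brown white-spotted: 1838 × 1/4 = 459.5
χ² = Σ (O − E)² / E
  black solid: (449 − 459.5)² / 459.5 = 0.2399
  black white-spotted: (434 − 459.5)² / 459.5 = 1.4151
  brown solid: (495 − 459.5)² / 459.5 = 2.7427
  brown white-spotted: (460 − 459.5)² / 459.5 = 0.0005
χ² = 0.2399 + 1.4151 + 2.7427 + 0.0005 = 4.3982 ≈ 4.398
Degrees of freedom = 4 − 1 = 3; critical value at α = 0.05 is 7.815.
Since 4.398 < 7.815, we fail to reject the null hypothesis — the data are consistent with the 1:1:1:1 ratio.

4.398; consistent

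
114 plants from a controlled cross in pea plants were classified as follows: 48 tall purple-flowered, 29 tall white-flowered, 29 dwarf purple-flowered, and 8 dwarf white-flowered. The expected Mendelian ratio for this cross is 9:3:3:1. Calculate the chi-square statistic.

Under the 9:3:3:1 hypothesis (Σ ratio = 16, N = 114):
  tall purple-flowered: 114 × 9/16 = 64.125
  tall white-flowered: 114 × 3/16 = 21.375
  dwarf purple-flowered: 114 × 3/16 = 21.375
  dwarf white-flowered: 114 × 1/16 = 7.125
χ² = Σ (O − E)² / E
  tall purple-flowered: (48 − 64.125)² / 64.125 = 4.0548
  tall white-flowered: (29 − 21.375)² / 21.375 = 2.7200
  dwarf purple-flowered: (29 − 21.375)² / 21.375 = 2.7200
  dwarf white-flowered: (8 − 7.125)² / 7.125 = 0.1075
χ² = 4.0548 + 2.7200 + 2.7200 + 0.1075 = 9.6023 ≈ 9.602

9.602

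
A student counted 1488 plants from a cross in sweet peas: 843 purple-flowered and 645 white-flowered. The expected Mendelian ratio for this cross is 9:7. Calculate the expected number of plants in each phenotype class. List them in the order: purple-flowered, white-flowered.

Under the 9:7 hypothesis (Σ ratio = 16, N = 1488):
  purple-flowered: 1488 × 9/16 = 837
  white-flowered: 1488 × 7/16 = 651

837, 651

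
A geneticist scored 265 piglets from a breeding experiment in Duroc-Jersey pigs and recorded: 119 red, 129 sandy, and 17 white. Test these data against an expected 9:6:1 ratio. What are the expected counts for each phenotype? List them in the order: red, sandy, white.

The 9:6:1 ratio has 16 parts, so with N = 265 the expected counts are:
  red: 265 × 9/16 = 149.0625
  sandy: 265 × 6/16 = 99.375
  white: 265 × 1/16 = 16.5625

149.0625, 99.375, 16.5625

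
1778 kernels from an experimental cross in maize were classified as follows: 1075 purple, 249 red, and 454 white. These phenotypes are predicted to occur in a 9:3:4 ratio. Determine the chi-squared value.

Expected counts for N = 1778 under a 9:3:4 ratio (total parts = 16):
  purple: 1778 × 9/16 = 1000.125
  red: 1778 × 3/16 = 333.375
  white: 1778 × 4/16 = 444.5
χ² = Σ (O − E)² / E
  purple: (1075 − 1000.125)² / 1000.125 = 5.6056
  red: (249 − 333.375)² / 333.375 = 21.3548
  white: (454 − 444.5)² / 444.5 = 0.2030
χ² = 5.6056 + 21.3548 + 0.2030 = 27.1634 ≈ 27.163

27.163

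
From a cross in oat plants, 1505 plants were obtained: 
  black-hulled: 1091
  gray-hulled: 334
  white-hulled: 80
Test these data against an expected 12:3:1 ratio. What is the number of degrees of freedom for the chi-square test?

A goodness-of-fit test with 3 phenotype classes has df = 3 − 1 = 2.

2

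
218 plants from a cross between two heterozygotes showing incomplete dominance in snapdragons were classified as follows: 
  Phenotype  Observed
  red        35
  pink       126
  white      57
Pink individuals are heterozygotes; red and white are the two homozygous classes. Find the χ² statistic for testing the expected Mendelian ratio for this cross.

9.743

With incomplete dominance, a heterozygote × heterozygote cross gives a 1:2:1 phenotypic ratio.
The 1:2:1 ratio has 4 parts, so with N = 218 the expected counts are:
  red: 218 × 1/4 = 54.5
  pink: 218 × 2/4 = 109
  white: 218 × 1/4 = 54.5
χ² = Σ (O − E)² / E
  red: (35 − 54.5)² / 54.5 = 6.9771
  pink: (126 − 109)² / 109 = 2.6514
  white: (57 − 54.5)² / 54.5 = 0.1147
χ² = 6.9771 + 2.6514 + 0.1147 = 9.7432 ≈ 9.743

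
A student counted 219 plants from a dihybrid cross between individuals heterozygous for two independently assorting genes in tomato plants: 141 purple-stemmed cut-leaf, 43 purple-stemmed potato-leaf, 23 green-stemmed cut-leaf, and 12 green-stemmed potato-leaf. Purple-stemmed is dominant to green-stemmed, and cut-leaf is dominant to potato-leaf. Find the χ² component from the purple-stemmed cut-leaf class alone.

2.576

A dihybrid F₂ with independent assortment and complete dominance at both loci gives a 9:3:3:1 phenotypic ratio.
Total ratio parts = 16. Expected numbers out of 219:
  purple-stemmed cut-leaf: 219 × 9/16 = 123.1875
  purple-stemmed potato-leaf: 219 × 3/16 = 41.0625
  green-stemmed cut-leaf: 219 × 3/16 = 41.0625
  green-stemmed potato-leaf: 219 × 1/16 = 13.6875
Contribution of purple-stemmed cut-leaf: (141 − 123.1875)² / 123.1875 = 2.5756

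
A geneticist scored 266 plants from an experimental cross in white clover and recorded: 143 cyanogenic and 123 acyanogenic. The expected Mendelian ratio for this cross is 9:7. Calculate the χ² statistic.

Total ratio parts = 16. Expected numbers out of 266:
  cyanogenic: 266 × 9/16 = 149.625
  acyanogenic: 266 × 7/16 = 116.375
χ² = Σ (O − E)² / E
  cyanogenic: (143 − 149.625)² / 149.625 = 0.2933
  acyanogenic: (123 − 116.375)² / 116.375 = 0.3771
χ² = 0.2933 + 0.3771 = 0.6704 ≈ 0.670

0.670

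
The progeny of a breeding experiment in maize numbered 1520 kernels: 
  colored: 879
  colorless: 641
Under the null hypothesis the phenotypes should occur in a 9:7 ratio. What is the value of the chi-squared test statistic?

Expected counts for N = 1520 under a 9:7 ratio (total parts = 16):
  colored: 1520 × 9/16 = 855
  colorless: 1520 × 7/16 = 665
χ² = Σ (O − E)² / E
  colored: (879 − 855)² / 855 = 0.6737
  colorless: (641 − 665)² / 665 = 0.8662
χ² = 0.6737 + 0.8662 = 1.5399 ≈ 1.540

1.540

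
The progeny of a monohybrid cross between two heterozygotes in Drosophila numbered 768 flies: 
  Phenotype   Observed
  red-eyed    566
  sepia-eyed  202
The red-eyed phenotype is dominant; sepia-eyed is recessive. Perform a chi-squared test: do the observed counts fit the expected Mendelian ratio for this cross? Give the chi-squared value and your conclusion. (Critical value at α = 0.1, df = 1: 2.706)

0.694; consistent

For a monohybrid cross between heterozygotes with complete dominance, the expected phenotypic ratio is 3:1.
Total ratio parts = 4. Expected numbers out of 768:
  red-eyed: 768 × 3/4 = 576
  sepia-eyed: 768 × 1/4 = 192
χ² = Σ (O − E)² / E
  red-eyed: (566 − 576)² / 576 = 0.1736
  sepia-eyed: (202 − 192)² / 192 = 0.5208
χ² = 0.1736 + 0.5208 = 0.6944 ≈ 0.694
Degrees of freedom = 2 − 1 = 1; critical value at α = 0.1 is 2.706.
Since 0.694 < 2.706, we fail to reject the null hypothesis — the data are consistent with the 3:1 ratio.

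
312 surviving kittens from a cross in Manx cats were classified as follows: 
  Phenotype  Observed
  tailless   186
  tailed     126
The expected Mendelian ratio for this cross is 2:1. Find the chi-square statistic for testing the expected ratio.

6.981

Total ratio parts = 3. Expected numbers out of 312:
  tailless: 312 × 2/3 = 208
  tailed: 312 × 1/3 = 104
χ² = Σ (O − E)² / E
  tailless: (186 − 208)² / 208 = 2.3269
  tailed: (126 − 104)² / 104 = 4.6538
χ² = 2.3269 + 4.6538 = 6.9807 ≈ 6.981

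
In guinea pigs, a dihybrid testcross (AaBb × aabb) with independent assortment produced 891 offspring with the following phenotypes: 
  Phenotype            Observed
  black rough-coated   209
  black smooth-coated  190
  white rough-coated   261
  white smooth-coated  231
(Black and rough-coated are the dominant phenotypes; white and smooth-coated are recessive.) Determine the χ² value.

12.538

A dihybrid testcross with independent assortment gives a 1:1:1:1 ratio.
Expected counts for N = 891 under a 1:1:1:1 ratio (total parts = 4):
  black rough-coated: 891 × 1/4 = 222.75
  black smooth-coated: 891 × 1/4 = 222.75
  white rough-coated: 891 × 1/4 = 222.75
  white smooth-coated: 891 × 1/4 = 222.75
χ² = Σ (O − E)² / E
  black rough-coated: (209 − 222.75)² / 222.75 = 0.8488
  black smooth-coated: (190 − 222.75)² / 222.75 = 4.8151
  white rough-coated: (261 − 222.75)² / 222.75 = 6.5682
  white smooth-coated: (231 − 222.75)² / 222.75 = 0.3056
χ² = 0.8488 + 4.8151 + 6.5682 + 0.3056 = 12.5377 ≈ 12.538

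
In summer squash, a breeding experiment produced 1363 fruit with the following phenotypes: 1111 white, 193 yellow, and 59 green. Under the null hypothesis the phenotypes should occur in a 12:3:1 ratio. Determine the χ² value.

31.071

The 12:3:1 ratio has 16 parts, so with N = 1363 the expected counts are:
  white: 1363 × 12/16 = 1022.25
  yellow: 1363 × 3/16 = 255.5625
  green: 1363 × 1/16 = 85.1875
χ² = Σ (O − E)² / E
  white: (1111 − 1022.25)² / 1022.25 = 7.7051
  yellow: (193 − 255.5625)² / 255.5625 = 15.3155
  green: (59 − 85.1875)² / 85.1875 = 8.0503
χ² = 7.7051 + 15.3155 + 8.0503 = 31.0709 ≈ 31.071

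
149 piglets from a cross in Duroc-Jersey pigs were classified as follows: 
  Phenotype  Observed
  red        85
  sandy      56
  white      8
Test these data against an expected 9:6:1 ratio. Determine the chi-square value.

0.202

The 9:6:1 ratio has 16 parts, so with N = 149 the expected counts are:
  red: 149 × 9/16 = 83.8125
  sandy: 149 × 6/16 = 55.875
  white: 149 × 1/16 = 9.3125
χ² = Σ (O − E)² / E
  red: (85 − 83.8125)² / 83.8125 = 0.0168
  sandy: (56 − 55.875)² / 55.875 = 0.0003
  white: (8 − 9.3125)² / 9.3125 = 0.1850
χ² = 0.0168 + 0.0003 + 0.1850 = 0.2021 ≈ 0.202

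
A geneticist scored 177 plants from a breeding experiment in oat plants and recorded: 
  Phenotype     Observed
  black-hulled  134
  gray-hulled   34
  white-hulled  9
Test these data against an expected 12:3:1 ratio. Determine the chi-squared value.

Expected counts for N = 177 under a 12:3:1 ratio (total parts = 16):
  black-hulled: 177 × 12/16 = 132.75
  gray-hulled: 177 × 3/16 = 33.1875
  white-hulled: 177 × 1/16 = 11.0625
χ² = Σ (O − E)² / E
  black-hulled: (134 − 132.75)² / 132.75 = 0.0118
  gray-hulled: (34 − 33.1875)² / 33.1875 = 0.0199
  white-hulled: (9 − 11.0625)² / 11.0625 = 0.3845
χ² = 0.0118 + 0.0199 + 0.3845 = 0.4162 ≈ 0.416

0.416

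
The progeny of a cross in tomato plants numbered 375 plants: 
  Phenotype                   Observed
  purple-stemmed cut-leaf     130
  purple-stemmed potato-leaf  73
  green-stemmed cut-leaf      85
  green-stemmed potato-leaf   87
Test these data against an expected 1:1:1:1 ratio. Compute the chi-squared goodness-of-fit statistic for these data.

Expected counts for N = 375 under a 1:1:1:1 ratio (total parts = 4):
  purple-stemmed cut-leaf: 375 × 1/4 = 93.75
  purple-stemmed potato-leaf: 375 × 1/4 = 93.75
  green-stemmed cut-leaf: 375 × 1/4 = 93.75
  green-stemmed potato-leaf: 375 × 1/4 = 93.75
χ² = Σ (O − E)² / E
  purple-stemmed cut-leaf: (130 − 93.75)² / 93.75 = 14.0167
  purple-stemmed potato-leaf: (73 − 93.75)² / 93.75 = 4.5927
  green-stemmed cut-leaf: (85 − 93.75)² / 93.75 = 0.8167
  green-stemmed potato-leaf: (87 − 93.75)² / 93.75 = 0.4860
χ² = 14.0167 + 4.5927 + 0.8167 + 0.4860 = 19.9121 ≈ 19.912

19.912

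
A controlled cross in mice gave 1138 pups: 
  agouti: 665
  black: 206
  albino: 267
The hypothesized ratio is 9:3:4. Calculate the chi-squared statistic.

Under the 9:3:4 hypothesis (Σ ratio = 16, N = 1138):
  agouti: 1138 × 9/16 = 640.125
  black: 1138 × 3/16 = 213.375
  albino: 1138 × 4/16 = 284.5
χ² = Σ (O − E)² / E
  agouti: (665 − 640.125)² / 640.125 = 0.9666
  black: (206 − 213.375)² / 213.375 = 0.2549
  albino: (267 − 284.5)² / 284.5 = 1.0764
χ² = 0.9666 + 0.2549 + 1.0764 = 2.2979 ≈ 2.298

2.298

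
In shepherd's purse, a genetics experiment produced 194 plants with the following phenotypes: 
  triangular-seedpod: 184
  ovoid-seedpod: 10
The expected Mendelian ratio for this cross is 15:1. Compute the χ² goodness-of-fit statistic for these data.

Under the 15:1 hypothesis (Σ ratio = 16, N = 194):
  triangular-seedpod: 194 × 15/16 = 181.875
  ovoid-seedpod: 194 × 1/16 = 12.125
χ² = Σ (O − E)² / E
  triangular-seedpod: (184 − 181.875)² / 181.875 = 0.0248
  ovoid-seedpod: (10 − 12.125)² / 12.125 = 0.3724
χ² = 0.0248 + 0.3724 = 0.3972 ≈ 0.397

0.397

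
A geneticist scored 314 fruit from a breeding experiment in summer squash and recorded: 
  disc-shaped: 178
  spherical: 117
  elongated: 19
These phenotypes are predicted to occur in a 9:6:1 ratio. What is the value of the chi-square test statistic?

Expected counts for N = 314 under a 9:6:1 ratio (total parts = 16):
  disc-shaped: 314 × 9/16 = 176.625
  spherical: 314 × 6/16 = 117.75
  elongated: 314 × 1/16 = 19.625
χ² = Σ (O − E)² / E
  disc-shaped: (178 − 176.625)² / 176.625 = 0.0107
  spherical: (117 − 117.75)² / 117.75 = 0.0048
  elongated: (19 − 19.625)² / 19.625 = 0.0199
χ² = 0.0107 + 0.0048 + 0.0199 = 0.0354 ≈ 0.035

0.035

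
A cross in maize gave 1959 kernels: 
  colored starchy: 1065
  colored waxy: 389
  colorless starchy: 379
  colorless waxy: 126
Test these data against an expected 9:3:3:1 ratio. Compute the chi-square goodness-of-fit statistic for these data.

2.994

Expected counts for N = 1959 under a 9:3:3:1 ratio (total parts = 16):
  colored starchy: 1959 × 9/16 = 1101.9375
  colored waxy: 1959 × 3/16 = 367.3125
  colorless starchy: 1959 × 3/16 = 367.3125
  colorless waxy: 1959 × 1/16 = 122.4375
χ² = Σ (O − E)² / E
  colored starchy: (1065 − 1101.9375)² / 1101.9375 = 1.2382
  colored waxy: (389 − 367.3125)² / 367.3125 = 1.2805
  colorless starchy: (379 − 367.3125)² / 367.3125 = 0.3719
  colorless waxy: (126 − 122.4375)² / 122.4375 = 0.1037
χ² = 1.2382 + 1.2805 + 0.3719 + 0.1037 = 2.9943 ≈ 2.994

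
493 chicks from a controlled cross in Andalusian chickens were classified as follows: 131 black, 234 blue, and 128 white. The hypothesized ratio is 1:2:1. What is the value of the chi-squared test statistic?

1.304

Under the 1:2:1 hypothesis (Σ ratio = 4, N = 493):
  black: 493 × 1/4 = 123.25
  blue: 493 × 2/4 = 246.5
  white: 493 × 1/4 = 123.25
χ² = Σ (O − E)² / E
  black: (131 − 123.25)² / 123.25 = 0.4873
  blue: (234 − 246.5)² / 246.5 = 0.6339
  white: (128 − 123.25)² / 123.25 = 0.1831
χ² = 0.4873 + 0.6339 + 0.1831 = 1.3043 ≈ 1.304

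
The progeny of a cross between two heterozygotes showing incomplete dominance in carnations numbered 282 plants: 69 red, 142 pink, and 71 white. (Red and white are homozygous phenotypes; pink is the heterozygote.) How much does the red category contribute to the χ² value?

With incomplete dominance, a heterozygote × heterozygote cross gives a 1:2:1 phenotypic ratio.
Total ratio parts = 4. Expected numbers out of 282:
  red: 282 × 1/4 = 70.5
  pink: 282 × 2/4 = 141
  white: 282 × 1/4 = 70.5
Contribution of red: (69 − 70.5)² / 70.5 = 0.0319

0.032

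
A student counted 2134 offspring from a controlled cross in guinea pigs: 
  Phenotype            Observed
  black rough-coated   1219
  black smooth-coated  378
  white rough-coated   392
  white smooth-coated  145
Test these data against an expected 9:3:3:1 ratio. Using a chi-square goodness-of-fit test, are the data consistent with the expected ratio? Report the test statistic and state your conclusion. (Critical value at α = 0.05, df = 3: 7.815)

2.691; consistent

Total ratio parts = 16. Expected numbers out of 2134:
  black rough-coated: 2134 × 9/16 = 1200.375
  black smooth-coated: 2134 × 3/16 = 400.125
  white rough-coated: 2134 × 3/16 = 400.125
  white smooth-coated: 2134 × 1/16 = 133.375
χ² = Σ (O − E)² / E
  black rough-coated: (1219 − 1200.375)² / 1200.375 = 0.2890
  black smooth-coated: (378 − 400.125)² / 400.125 = 1.2234
  white rough-coated: (392 − 400.125)² / 400.125 = 0.1650
  white smooth-coated: (145 − 133.375)² / 133.375 = 1.0132
χ² = 0.2890 + 1.2234 + 0.1650 + 1.0132 = 2.6906 ≈ 2.691
Degrees of freedom = 4 − 1 = 3; critical value at α = 0.05 is 7.815.
Since 2.691 < 7.815, we fail to reject the null hypothesis — the data are consistent with the 9:3:3:1 ratio.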